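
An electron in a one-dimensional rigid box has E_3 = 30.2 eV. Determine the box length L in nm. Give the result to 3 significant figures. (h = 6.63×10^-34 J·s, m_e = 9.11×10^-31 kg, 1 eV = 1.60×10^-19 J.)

L = 0.335 nm

From E_n = n²h²/(8m_eL²), L = n·h/√(8m_eE_n).
E_3 = 30.2 eV = 4.832×10^-18 J, so L = 3·6.63×10^-34/√(8·9.11×10^-31·4.832×10^-18) = 3.35×10^-10 m = 0.335 nm.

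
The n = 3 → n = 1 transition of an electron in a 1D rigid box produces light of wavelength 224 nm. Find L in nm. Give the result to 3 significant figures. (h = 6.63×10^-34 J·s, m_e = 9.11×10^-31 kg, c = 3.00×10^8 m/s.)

L = 0.737 nm

The photon carries ΔE = hc/λ = 6.63×10^-34·3.00×10^8/2.24×10^-7 m = 8.879×10^-19 J.
Since ΔE = (3² − 1²)E_1, E_1 = 1.110×10^-19 J, and L = h/√(8m_eE_1) = 7.37×10^-10 m = 0.737 nm.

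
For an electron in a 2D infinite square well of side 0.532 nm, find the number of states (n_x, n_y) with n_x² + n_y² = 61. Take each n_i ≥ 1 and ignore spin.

The level has n_x² + n_y² = 61. The ordered positive-integer solutions are (5, 6), (6, 5).
That gives 2 states.

degeneracy = 2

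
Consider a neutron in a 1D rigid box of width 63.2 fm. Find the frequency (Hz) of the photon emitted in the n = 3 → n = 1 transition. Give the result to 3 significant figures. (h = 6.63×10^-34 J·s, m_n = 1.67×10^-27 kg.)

E_1 = h²/(8m_nL²) = 8.237×10^-15 J and ΔE = (3² − 1²)E_1 = 6.590×10^-14 J.
f = ΔE/h = 6.590×10^-14/6.63×10^-34 = 9.94×10^19 Hz.

f = 9.94×10^19 Hz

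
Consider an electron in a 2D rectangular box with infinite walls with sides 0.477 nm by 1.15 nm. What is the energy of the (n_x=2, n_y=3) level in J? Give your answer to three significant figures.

For a 2D rectangular well E = (h²/8m_e)·Σ n_i²/L_i² = (6.626×10^-34)²/(8·9.109×10^-31) · [2²/(0.477 nm)² + 3²/(1.15 nm)²].
Evaluating gives E = 1.47×10^-18 J.

E = 1.47×10^-18 J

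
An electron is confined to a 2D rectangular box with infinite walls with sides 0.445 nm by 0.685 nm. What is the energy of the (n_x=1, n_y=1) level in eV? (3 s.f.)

E = 2.70 eV

For a 2D rectangular well E = (h²/8m_e)·Σ n_i²/L_i² = (6.626×10^-34)²/(8·9.109×10^-31) · [1²/(0.445 nm)² + 1²/(0.685 nm)²].
Evaluating gives E = 4.326×10^-19 J = 2.70 eV.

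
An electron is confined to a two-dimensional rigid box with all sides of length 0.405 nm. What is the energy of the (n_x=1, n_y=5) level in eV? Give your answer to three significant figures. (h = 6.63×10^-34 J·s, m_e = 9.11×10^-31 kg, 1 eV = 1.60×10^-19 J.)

For a 2D rectangular well E = (h²/8m_e)·Σ n_i²/L_i² = (6.63×10^-34)²/(8·9.11×10^-31) · [1²/(0.405 nm)² + 5²/(0.405 nm)²].
Evaluating gives E = 9.561×10^-18 J = 59.8 eV.

E = 59.8 eV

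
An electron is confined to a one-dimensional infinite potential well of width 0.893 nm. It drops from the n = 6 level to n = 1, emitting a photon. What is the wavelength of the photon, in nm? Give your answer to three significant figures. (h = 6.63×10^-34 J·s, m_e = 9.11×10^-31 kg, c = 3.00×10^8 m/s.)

E_1 = h²/(8m_eL²) = 7.563×10^-20 J, so ΔE = (6² − 1²)E_1 = 2.647×10^-18 J.
λ = hc/ΔE = (6.63×10^-34·3.00×10^8)/2.647×10^-18 = 7.51×10^-8 m = 75.1 nm.

λ = 75.1 nm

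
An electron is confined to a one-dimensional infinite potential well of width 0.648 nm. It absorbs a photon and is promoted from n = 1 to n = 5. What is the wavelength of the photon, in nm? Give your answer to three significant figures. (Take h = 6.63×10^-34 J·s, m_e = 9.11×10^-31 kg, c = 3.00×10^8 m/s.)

λ = 57.7 nm

E_1 = h²/(8m_eL²) = 1.436×10^-19 J, so ΔE = (5² − 1²)E_1 = 3.446×10^-18 J.
λ = hc/ΔE = (6.63×10^-34·3.00×10^8)/3.446×10^-18 = 5.77×10^-8 m = 57.7 nm.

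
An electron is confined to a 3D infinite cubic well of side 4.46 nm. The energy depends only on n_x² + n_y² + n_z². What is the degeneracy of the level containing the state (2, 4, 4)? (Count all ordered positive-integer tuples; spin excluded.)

degeneracy = 3

The level has n_x² + n_y² + n_z² = 36. The ordered positive-integer solutions are (2, 4, 4), (4, 2, 4), (4, 4, 2).
That gives 3 states.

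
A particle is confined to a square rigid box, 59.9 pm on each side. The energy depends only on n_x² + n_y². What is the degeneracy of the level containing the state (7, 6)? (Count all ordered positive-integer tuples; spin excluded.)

degeneracy = 4

The level has n_x² + n_y² = 85. The ordered positive-integer solutions are (2, 9), (6, 7), (7, 6), (9, 2).
That gives 4 states.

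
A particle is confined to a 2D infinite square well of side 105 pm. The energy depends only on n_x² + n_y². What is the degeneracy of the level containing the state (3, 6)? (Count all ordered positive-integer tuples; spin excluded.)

degeneracy = 2

The level has n_x² + n_y² = 45. The ordered positive-integer solutions are (3, 6), (6, 3).
That gives 2 states.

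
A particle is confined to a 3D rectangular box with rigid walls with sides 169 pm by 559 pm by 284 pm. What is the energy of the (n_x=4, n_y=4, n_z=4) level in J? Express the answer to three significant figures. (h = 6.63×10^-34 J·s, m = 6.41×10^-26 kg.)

For a 3D rectangular well E = (h²/8m)·Σ n_i²/L_i² = (6.63×10^-34)²/(8·6.41×10^-26) · [4²/(169 pm)² + 4²/(559 pm)² + 4²/(284 pm)²].
Evaluating gives E = 6.94×10^-22 J.

E = 6.94×10^-22 J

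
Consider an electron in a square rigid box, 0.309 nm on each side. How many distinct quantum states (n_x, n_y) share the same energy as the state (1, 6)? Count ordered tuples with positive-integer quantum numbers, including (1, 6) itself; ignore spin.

degeneracy = 2

The level has n_x² + n_y² = 37. The ordered positive-integer solutions are (1, 6), (6, 1).
That gives 2 states.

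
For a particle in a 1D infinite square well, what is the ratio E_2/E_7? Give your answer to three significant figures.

E_n ∝ n², so E_2/E_7 = 2²/7² = 4/49 = 0.0816.

0.0816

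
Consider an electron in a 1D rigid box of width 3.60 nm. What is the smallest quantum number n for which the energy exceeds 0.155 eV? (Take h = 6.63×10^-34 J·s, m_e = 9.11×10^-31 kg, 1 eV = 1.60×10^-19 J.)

n = 3

E_1 = h²/(8m_eL²) = 4.654×10^-21 J = 0.02909 eV.
Need n² > 0.155/0.02909 = 5.328, i.e. n > 2.308.
The smallest integer satisfying this is n = 3.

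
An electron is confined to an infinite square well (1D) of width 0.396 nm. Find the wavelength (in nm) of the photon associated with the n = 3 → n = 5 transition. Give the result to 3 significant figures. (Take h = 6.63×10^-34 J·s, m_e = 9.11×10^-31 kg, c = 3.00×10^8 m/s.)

λ = 32.3 nm

E_1 = h²/(8m_eL²) = 3.846×10^-19 J, so ΔE = (5² − 3²)E_1 = 6.154×10^-18 J.
λ = hc/ΔE = (6.63×10^-34·3.00×10^8)/6.154×10^-18 = 3.23×10^-8 m = 32.3 nm.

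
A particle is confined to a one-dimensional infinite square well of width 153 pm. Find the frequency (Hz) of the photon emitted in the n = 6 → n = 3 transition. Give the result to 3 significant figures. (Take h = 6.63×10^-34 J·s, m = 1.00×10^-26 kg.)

f = 9.56×10^12 Hz

E_1 = h²/(8mL²) = 2.347×10^-22 J and ΔE = (6² − 3²)E_1 = 6.337×10^-21 J.
f = ΔE/h = 6.337×10^-21/6.63×10^-34 = 9.56×10^12 Hz.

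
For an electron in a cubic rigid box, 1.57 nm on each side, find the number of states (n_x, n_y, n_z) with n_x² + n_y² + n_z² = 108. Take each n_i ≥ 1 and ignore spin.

The level has n_x² + n_y² + n_z² = 108. The ordered positive-integer solutions are (2, 2, 10), (2, 10, 2), (6, 6, 6), (10, 2, 2).
That gives 4 states.

degeneracy = 4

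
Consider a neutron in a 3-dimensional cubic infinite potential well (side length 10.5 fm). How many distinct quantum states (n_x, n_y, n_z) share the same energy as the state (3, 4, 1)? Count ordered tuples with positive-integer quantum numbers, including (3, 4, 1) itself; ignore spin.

degeneracy = 6

The level has n_x² + n_y² + n_z² = 26. The ordered positive-integer solutions are (1, 3, 4), (1, 4, 3), (3, 1, 4), (3, 4, 1), (4, 1, 3), (4, 3, 1).
That gives 6 states.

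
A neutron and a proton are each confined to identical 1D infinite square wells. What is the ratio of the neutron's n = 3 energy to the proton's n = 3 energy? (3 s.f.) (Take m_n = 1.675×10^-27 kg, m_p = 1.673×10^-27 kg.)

0.999

E_n ∝ 1/m at fixed n and L, so the ratio is m_p/m_n = 1.673×10^-27/1.675×10^-27 = 0.999.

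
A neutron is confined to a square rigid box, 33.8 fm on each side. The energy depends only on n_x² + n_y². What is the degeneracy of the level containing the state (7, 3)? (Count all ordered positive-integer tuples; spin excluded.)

degeneracy = 2

The level has n_x² + n_y² = 58. The ordered positive-integer solutions are (3, 7), (7, 3).
That gives 2 states.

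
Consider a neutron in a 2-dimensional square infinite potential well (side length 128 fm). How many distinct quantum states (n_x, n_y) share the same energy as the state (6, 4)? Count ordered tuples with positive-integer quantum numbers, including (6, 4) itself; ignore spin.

degeneracy = 2

The level has n_x² + n_y² = 52. The ordered positive-integer solutions are (4, 6), (6, 4).
That gives 2 states.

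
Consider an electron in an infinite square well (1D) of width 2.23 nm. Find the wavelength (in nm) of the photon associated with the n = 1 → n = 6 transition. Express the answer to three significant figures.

E_1 = h²/(8m_eL²) = 1.212×10^-20 J, so ΔE = (6² − 1²)E_1 = 4.242×10^-19 J.
λ = hc/ΔE = (6.626×10^-34·2.998×10^8)/4.242×10^-19 = 4.68×10^-7 m = 468 nm.

λ = 468 nm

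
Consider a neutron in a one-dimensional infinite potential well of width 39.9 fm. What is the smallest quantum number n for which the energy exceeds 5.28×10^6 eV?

E_1 = h²/(8m_nL²) = 2.058×10^-14 J = 1.285×10^5 eV.
Need n² > 5.28×10^6/1.285×10^5 = 41.09, i.e. n > 6.410.
The smallest integer satisfying this is n = 7.

n = 7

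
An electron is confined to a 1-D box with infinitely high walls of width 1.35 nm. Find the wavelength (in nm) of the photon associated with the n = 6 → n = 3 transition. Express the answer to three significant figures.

λ = 223 nm

E_1 = h²/(8m_eL²) = 3.306×10^-20 J, so ΔE = (6² − 3²)E_1 = 8.926×10^-19 J.
λ = hc/ΔE = (6.626×10^-34·2.998×10^8)/8.926×10^-19 = 2.23×10^-7 m = 223 nm.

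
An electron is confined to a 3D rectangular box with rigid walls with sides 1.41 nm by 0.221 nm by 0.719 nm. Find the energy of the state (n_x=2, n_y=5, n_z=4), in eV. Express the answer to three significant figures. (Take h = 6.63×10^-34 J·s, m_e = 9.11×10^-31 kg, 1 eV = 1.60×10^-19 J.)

E = 205 eV

For a 3D rectangular well E = (h²/8m_e)·Σ n_i²/L_i² = (6.63×10^-34)²/(8·9.11×10^-31) · [2²/(1.41 nm)² + 5²/(0.221 nm)² + 4²/(0.719 nm)²].
Evaluating gives E = 3.286×10^-17 J = 205 eV.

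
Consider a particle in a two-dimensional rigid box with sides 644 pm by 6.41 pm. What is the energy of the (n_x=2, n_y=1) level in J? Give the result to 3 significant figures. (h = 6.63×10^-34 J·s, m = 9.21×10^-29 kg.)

E = 1.45×10^-17 J

For a 2D rectangular well E = (h²/8m)·Σ n_i²/L_i² = (6.63×10^-34)²/(8·9.21×10^-29) · [2²/(644 pm)² + 1²/(6.41 pm)²].
Evaluating gives E = 1.45×10^-17 J.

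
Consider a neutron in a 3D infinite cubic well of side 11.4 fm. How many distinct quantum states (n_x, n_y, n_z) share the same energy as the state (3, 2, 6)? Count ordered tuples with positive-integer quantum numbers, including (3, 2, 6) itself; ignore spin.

degeneracy = 6

The level has n_x² + n_y² + n_z² = 49. The ordered positive-integer solutions are (2, 3, 6), (2, 6, 3), (3, 2, 6), (3, 6, 2), (6, 2, 3), (6, 3, 2).
That gives 6 states.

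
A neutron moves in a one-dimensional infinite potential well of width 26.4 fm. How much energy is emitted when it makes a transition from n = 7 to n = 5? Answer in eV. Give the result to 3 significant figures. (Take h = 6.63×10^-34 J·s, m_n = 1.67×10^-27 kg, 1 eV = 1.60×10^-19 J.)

|ΔE| = 7.08×10^6 eV

E_1 = h²/(8m_nL²) = 4.721×10^-14 J.
|ΔE| = |7² − 5²|·E_1 = 24·4.721×10^-14 J = 1.133×10^-12 J = 7.08×10^6 eV.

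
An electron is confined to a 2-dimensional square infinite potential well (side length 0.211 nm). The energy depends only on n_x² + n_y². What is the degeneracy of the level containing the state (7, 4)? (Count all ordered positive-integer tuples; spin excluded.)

The level has n_x² + n_y² = 65. The ordered positive-integer solutions are (1, 8), (4, 7), (7, 4), (8, 1).
That gives 4 states.

degeneracy = 4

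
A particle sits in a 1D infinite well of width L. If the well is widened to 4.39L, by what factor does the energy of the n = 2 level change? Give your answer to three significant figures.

0.0519

E_n ∝ 1/L², so the energy scales by 1/4.39² = 0.0519.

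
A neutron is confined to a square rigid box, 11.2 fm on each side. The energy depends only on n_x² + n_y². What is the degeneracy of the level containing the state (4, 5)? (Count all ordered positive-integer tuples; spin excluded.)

The level has n_x² + n_y² = 41. The ordered positive-integer solutions are (4, 5), (5, 4).
That gives 2 states.

degeneracy = 2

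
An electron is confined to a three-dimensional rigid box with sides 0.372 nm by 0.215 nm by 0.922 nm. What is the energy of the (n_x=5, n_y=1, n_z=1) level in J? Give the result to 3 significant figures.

For a 3D rectangular well E = (h²/8m_e)·Σ n_i²/L_i² = (6.626×10^-34)²/(8·9.109×10^-31) · [5²/(0.372 nm)² + 1²/(0.215 nm)² + 1²/(0.922 nm)²].
Evaluating gives E = 1.23×10^-17 J.

E = 1.23×10^-17 J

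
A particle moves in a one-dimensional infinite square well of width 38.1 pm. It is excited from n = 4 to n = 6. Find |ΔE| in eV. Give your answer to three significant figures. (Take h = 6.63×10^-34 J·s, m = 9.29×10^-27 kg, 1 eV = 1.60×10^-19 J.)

E_1 = h²/(8mL²) = 4.074×10^-21 J.
|ΔE| = |4² − 6²|·E_1 = 20·4.074×10^-21 J = 8.148×10^-20 J = 0.509 eV.

|ΔE| = 0.509 eV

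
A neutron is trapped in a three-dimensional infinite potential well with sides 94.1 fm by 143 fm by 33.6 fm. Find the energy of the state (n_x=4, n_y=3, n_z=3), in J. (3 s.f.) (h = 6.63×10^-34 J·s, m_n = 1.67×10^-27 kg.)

E = 3.36×10^-13 J

For a 3D rectangular well E = (h²/8m_n)·Σ n_i²/L_i² = (6.63×10^-34)²/(8·1.67×10^-27) · [4²/(94.1 fm)² + 3²/(143 fm)² + 3²/(33.6 fm)²].
Evaluating gives E = 3.36×10^-13 J.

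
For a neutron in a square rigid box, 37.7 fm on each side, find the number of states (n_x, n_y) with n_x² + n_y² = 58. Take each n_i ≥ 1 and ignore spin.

The level has n_x² + n_y² = 58. The ordered positive-integer solutions are (3, 7), (7, 3).
That gives 2 states.

degeneracy = 2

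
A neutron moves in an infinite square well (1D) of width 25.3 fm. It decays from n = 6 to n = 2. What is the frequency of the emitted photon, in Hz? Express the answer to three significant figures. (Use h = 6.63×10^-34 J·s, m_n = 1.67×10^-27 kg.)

f = 2.48×10^21 Hz

E_1 = h²/(8m_nL²) = 5.140×10^-14 J and ΔE = (6² − 2²)E_1 = 1.645×10^-12 J.
f = ΔE/h = 1.645×10^-12/6.63×10^-34 = 2.48×10^21 Hz.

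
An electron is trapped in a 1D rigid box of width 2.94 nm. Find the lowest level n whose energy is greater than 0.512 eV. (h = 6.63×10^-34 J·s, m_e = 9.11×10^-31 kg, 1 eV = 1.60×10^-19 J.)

E_1 = h²/(8m_eL²) = 6.978×10^-21 J = 0.04361 eV.
Need n² > 0.512/0.04361 = 11.74, i.e. n > 3.426.
The smallest integer satisfying this is n = 4.

n = 4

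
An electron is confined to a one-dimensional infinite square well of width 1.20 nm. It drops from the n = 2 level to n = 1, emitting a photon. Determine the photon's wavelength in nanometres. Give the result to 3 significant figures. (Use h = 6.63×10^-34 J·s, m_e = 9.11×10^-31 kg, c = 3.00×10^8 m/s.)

E_1 = h²/(8m_eL²) = 4.188×10^-20 J, so ΔE = (2² − 1²)E_1 = 1.256×10^-19 J.
λ = hc/ΔE = (6.63×10^-34·3.00×10^8)/1.256×10^-19 = 1.58×10^-6 m = 1.58×10^3 nm.

λ = 1.58×10^3 nm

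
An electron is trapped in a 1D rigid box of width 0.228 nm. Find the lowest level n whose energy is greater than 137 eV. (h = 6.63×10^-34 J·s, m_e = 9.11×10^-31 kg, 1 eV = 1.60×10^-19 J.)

n = 5

E_1 = h²/(8m_eL²) = 1.160×10^-18 J = 7.250 eV.
Need n² > 137/7.250 = 18.90, i.e. n > 4.347.
The smallest integer satisfying this is n = 5.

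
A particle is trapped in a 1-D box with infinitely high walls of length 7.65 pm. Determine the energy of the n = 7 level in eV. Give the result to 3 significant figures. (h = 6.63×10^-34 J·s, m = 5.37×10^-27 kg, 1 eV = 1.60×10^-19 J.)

E_7 = 53.5 eV

For an infinite well E_n = n²h²/(8mL²), so E_1 = h²/(8mL²) = (6.63×10^-34)²/(8·5.37×10^-27·(7.65×10^-12 m)²) = 1.748×10^-19 J.
Then E_7 = 7²·E_1 = 49·1.748×10^-19 J = 8.565×10^-18 J.
Converting, E_7 = 8.565×10^-18 J / (1.60×10^-19 J/eV) = 53.5 eV.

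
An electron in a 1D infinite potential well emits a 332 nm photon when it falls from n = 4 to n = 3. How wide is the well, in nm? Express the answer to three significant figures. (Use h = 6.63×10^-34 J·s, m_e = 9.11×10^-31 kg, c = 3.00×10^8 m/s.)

The photon carries ΔE = hc/λ = 6.63×10^-34·3.00×10^8/3.32×10^-7 m = 5.991×10^-19 J.
Since ΔE = (4² − 3²)E_1, E_1 = 8.559×10^-20 J, and L = h/√(8m_eE_1) = 8.39×10^-10 m = 0.839 nm.

L = 0.839 nm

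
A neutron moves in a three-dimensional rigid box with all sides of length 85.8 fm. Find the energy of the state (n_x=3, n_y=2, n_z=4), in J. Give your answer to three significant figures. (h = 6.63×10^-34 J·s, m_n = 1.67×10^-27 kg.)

For a 3D rectangular well E = (h²/8m_n)·Σ n_i²/L_i² = (6.63×10^-34)²/(8·1.67×10^-27) · [3²/(85.8 fm)² + 2²/(85.8 fm)² + 4²/(85.8 fm)²].
Evaluating gives E = 1.30×10^-13 J.

E = 1.30×10^-13 J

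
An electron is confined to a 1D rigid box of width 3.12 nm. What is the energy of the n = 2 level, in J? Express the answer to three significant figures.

E_2 = 2.48×10^-20 J

For an infinite well E_n = n²h²/(8m_eL²), so E_1 = h²/(8m_eL²) = (6.626×10^-34)²/(8·9.109×10^-31·(3.12×10^-9 m)²) = 6.189×10^-21 J.
Then E_2 = 2²·E_1 = 4·6.189×10^-21 J = 2.48×10^-20 J.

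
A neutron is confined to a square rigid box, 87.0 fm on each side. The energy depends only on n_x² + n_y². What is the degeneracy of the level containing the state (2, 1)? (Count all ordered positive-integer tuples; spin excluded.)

degeneracy = 2

The level has n_x² + n_y² = 5. The ordered positive-integer solutions are (1, 2), (2, 1).
That gives 2 states.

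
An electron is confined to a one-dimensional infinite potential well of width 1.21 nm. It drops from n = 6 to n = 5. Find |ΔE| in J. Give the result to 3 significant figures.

|ΔE| = 4.53×10^-19 J

E_1 = h²/(8m_eL²) = 4.115×10^-20 J.
|ΔE| = |6² − 5²|·E_1 = 11·4.115×10^-20 J = 4.53×10^-19 J.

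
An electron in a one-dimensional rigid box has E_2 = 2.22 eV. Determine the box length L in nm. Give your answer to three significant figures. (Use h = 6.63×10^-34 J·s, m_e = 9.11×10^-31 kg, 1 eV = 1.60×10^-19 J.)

From E_n = n²h²/(8m_eL²), L = n·h/√(8m_eE_n).
E_2 = 2.22 eV = 3.552×10^-19 J, so L = 2·6.63×10^-34/√(8·9.11×10^-31·3.552×10^-19) = 8.24×10^-10 m = 0.824 nm.

L = 0.824 nm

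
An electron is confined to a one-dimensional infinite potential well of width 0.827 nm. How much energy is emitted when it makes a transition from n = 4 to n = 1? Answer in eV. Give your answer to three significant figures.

|ΔE| = 8.25 eV

E_1 = h²/(8m_eL²) = 8.809×10^-20 J.
|ΔE| = |4² − 1²|·E_1 = 15·8.809×10^-20 J = 1.321×10^-18 J = 8.25 eV.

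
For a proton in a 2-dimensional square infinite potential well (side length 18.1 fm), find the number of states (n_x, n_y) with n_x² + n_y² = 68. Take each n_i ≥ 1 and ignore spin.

degeneracy = 2

The level has n_x² + n_y² = 68. The ordered positive-integer solutions are (2, 8), (8, 2).
That gives 2 states.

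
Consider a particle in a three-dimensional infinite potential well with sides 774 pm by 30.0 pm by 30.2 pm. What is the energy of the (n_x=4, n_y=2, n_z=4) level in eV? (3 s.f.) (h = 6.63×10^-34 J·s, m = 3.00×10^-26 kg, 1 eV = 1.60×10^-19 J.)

E = 0.252 eV

For a 3D rectangular well E = (h²/8m)·Σ n_i²/L_i² = (6.63×10^-34)²/(8·3.00×10^-26) · [4²/(774 pm)² + 2²/(30.0 pm)² + 4²/(30.2 pm)²].
Evaluating gives E = 4.032×10^-20 J = 0.252 eV.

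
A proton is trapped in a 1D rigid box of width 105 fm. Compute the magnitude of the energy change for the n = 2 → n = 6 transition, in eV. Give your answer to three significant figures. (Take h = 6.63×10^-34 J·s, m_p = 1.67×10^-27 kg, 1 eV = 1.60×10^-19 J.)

E_1 = h²/(8m_pL²) = 2.984×10^-15 J.
|ΔE| = |2² − 6²|·E_1 = 32·2.984×10^-15 J = 9.549×10^-14 J = 5.97×10^5 eV.

|ΔE| = 5.97×10^5 eV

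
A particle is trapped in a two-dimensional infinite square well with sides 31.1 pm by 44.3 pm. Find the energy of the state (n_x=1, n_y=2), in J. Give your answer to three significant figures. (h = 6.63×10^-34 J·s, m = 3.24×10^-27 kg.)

For a 2D rectangular well E = (h²/8m)·Σ n_i²/L_i² = (6.63×10^-34)²/(8·3.24×10^-27) · [1²/(31.1 pm)² + 2²/(44.3 pm)²].
Evaluating gives E = 5.21×10^-20 J.

E = 5.21×10^-20 J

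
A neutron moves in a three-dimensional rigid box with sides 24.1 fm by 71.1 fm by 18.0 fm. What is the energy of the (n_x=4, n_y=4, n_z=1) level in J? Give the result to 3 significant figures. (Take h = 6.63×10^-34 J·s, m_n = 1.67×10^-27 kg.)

For a 3D rectangular well E = (h²/8m_n)·Σ n_i²/L_i² = (6.63×10^-34)²/(8·1.67×10^-27) · [4²/(24.1 fm)² + 4²/(71.1 fm)² + 1²/(18.0 fm)²].
Evaluating gives E = 1.11×10^-12 J.

E = 1.11×10^-12 J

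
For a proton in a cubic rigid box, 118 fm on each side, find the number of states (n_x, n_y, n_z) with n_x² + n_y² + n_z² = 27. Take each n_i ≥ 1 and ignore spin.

The level has n_x² + n_y² + n_z² = 27. The ordered positive-integer solutions are (1, 1, 5), (1, 5, 1), (3, 3, 3), (5, 1, 1).
That gives 4 states.

degeneracy = 4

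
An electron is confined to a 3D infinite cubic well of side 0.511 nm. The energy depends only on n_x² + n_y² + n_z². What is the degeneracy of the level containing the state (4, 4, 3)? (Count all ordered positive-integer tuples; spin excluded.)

The level has n_x² + n_y² + n_z² = 41. The ordered positive-integer solutions are (1, 2, 6), (1, 6, 2), (2, 1, 6), (2, 6, 1), (3, 4, 4), (4, 3, 4), (4, 4, 3), (6, 1, 2), (6, 2, 1).
That gives 9 states.

degeneracy = 9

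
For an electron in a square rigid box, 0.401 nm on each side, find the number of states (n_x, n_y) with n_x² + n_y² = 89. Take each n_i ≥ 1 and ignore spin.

degeneracy = 2

The level has n_x² + n_y² = 89. The ordered positive-integer solutions are (5, 8), (8, 5).
That gives 2 states.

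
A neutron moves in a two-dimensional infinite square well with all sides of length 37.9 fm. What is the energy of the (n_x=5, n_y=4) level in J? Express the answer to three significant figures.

E = 9.35×10^-13 J

For a 2D rectangular well E = (h²/8m_n)·Σ n_i²/L_i² = (6.626×10^-34)²/(8·1.675×10^-27) · [5²/(37.9 fm)² + 4²/(37.9 fm)²].
Evaluating gives E = 9.35×10^-13 J.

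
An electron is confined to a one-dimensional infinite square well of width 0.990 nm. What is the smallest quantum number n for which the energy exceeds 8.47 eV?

n = 5

E_1 = h²/(8m_eL²) = 6.147×10^-20 J = 0.3837 eV.
Need n² > 8.47/0.3837 = 22.07, i.e. n > 4.698.
The smallest integer satisfying this is n = 5.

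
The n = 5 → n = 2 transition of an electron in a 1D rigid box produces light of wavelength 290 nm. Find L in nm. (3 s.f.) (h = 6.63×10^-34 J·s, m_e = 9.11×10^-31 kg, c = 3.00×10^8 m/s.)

The photon carries ΔE = hc/λ = 6.63×10^-34·3.00×10^8/2.90×10^-7 m = 6.859×10^-19 J.
Since ΔE = (5² − 2²)E_1, E_1 = 3.266×10^-20 J, and L = h/√(8m_eE_1) = 1.36×10^-9 m = 1.36 nm.

L = 1.36 nm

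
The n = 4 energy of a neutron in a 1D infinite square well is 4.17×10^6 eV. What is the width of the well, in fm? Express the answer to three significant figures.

L = 28.0 fm

From E_n = n²h²/(8m_nL²), L = n·h/√(8m_nE_n).
E_4 = 4.17×10^6 eV = 6.680×10^-13 J, so L = 4·6.626×10^-34/√(8·1.675×10^-27·6.680×10^-13) = 2.80×10^-14 m = 28.0 fm.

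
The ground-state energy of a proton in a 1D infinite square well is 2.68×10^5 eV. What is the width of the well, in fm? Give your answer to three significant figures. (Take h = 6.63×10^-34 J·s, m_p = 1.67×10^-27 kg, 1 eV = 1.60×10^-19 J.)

From E_n = n²h²/(8m_pL²), L = n·h/√(8m_pE_n).
E_1 = 2.68×10^5 eV = 4.288×10^-14 J, so L = 1·6.63×10^-34/√(8·1.67×10^-27·4.288×10^-14) = 2.77×10^-14 m = 27.7 fm.

L = 27.7 fm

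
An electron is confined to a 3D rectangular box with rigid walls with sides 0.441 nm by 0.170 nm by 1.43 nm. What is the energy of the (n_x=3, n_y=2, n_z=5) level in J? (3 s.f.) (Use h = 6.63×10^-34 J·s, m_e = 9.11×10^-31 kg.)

For a 3D rectangular well E = (h²/8m_e)·Σ n_i²/L_i² = (6.63×10^-34)²/(8·9.11×10^-31) · [3²/(0.441 nm)² + 2²/(0.170 nm)² + 5²/(1.43 nm)²].
Evaluating gives E = 1.19×10^-17 J.

E = 1.19×10^-17 J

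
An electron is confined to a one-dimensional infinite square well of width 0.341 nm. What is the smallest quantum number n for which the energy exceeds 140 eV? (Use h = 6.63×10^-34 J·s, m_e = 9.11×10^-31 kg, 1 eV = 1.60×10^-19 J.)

E_1 = h²/(8m_eL²) = 5.187×10^-19 J = 3.242 eV.
Need n² > 140/3.242 = 43.18, i.e. n > 6.571.
The smallest integer satisfying this is n = 7.

n = 7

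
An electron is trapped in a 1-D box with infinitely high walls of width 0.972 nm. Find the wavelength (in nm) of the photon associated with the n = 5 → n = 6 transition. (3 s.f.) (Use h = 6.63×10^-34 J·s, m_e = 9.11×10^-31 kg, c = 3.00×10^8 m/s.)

λ = 283 nm

E_1 = h²/(8m_eL²) = 6.384×10^-20 J, so ΔE = (6² − 5²)E_1 = 7.022×10^-19 J.
λ = hc/ΔE = (6.63×10^-34·3.00×10^8)/7.022×10^-19 = 2.83×10^-7 m = 283 nm.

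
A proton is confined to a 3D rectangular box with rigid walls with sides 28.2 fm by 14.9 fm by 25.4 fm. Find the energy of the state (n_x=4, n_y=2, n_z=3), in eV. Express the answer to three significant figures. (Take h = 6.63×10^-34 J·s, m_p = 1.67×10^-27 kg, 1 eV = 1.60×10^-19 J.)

E = 1.07×10^7 eV

For a 3D rectangular well E = (h²/8m_p)·Σ n_i²/L_i² = (6.63×10^-34)²/(8·1.67×10^-27) · [4²/(28.2 fm)² + 2²/(14.9 fm)² + 3²/(25.4 fm)²].
Evaluating gives E = 1.714×10^-12 J = 1.07×10^7 eV.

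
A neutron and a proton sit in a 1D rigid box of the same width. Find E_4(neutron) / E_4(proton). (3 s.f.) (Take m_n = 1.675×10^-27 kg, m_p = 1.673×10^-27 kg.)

E_n ∝ 1/m at fixed n and L, so the ratio is m_p/m_n = 1.673×10^-27/1.675×10^-27 = 0.999.

0.999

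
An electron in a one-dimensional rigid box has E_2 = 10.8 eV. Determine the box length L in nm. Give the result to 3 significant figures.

From E_n = n²h²/(8m_eL²), L = n·h/√(8m_eE_n).
E_2 = 10.8 eV = 1.730×10^-18 J, so L = 2·6.626×10^-34/√(8·9.109×10^-31·1.730×10^-18) = 3.73×10^-10 m = 0.373 nm.

L = 0.373 nm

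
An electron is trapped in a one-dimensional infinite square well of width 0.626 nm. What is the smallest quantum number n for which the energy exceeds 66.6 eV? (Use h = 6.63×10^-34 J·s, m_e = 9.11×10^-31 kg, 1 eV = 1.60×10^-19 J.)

n = 9

E_1 = h²/(8m_eL²) = 1.539×10^-19 J = 0.9619 eV.
Need n² > 66.6/0.9619 = 69.24, i.e. n > 8.321.
The smallest integer satisfying this is n = 9.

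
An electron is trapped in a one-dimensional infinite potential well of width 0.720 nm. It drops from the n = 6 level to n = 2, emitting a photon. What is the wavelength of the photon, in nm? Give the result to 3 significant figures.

E_1 = h²/(8m_eL²) = 1.162×10^-19 J, so ΔE = (6² − 2²)E_1 = 3.718×10^-18 J.
λ = hc/ΔE = (6.626×10^-34·2.998×10^8)/3.718×10^-18 = 5.34×10^-8 m = 53.4 nm.

λ = 53.4 nm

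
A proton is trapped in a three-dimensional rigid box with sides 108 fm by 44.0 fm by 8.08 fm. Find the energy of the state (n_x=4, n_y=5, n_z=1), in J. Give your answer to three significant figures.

For a 3D rectangular well E = (h²/8m_p)·Σ n_i²/L_i² = (6.626×10^-34)²/(8·1.673×10^-27) · [4²/(108 fm)² + 5²/(44.0 fm)² + 1²/(8.08 fm)²].
Evaluating gives E = 9.71×10^-13 J.

E = 9.71×10^-13 J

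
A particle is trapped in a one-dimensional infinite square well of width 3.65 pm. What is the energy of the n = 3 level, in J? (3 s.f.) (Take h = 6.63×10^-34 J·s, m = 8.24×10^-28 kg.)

E_3 = 4.50×10^-17 J

For an infinite well E_n = n²h²/(8mL²), so E_1 = h²/(8mL²) = (6.63×10^-34)²/(8·8.24×10^-28·(3.65×10^-12 m)²) = 5.005×10^-18 J.
Then E_3 = 3²·E_1 = 9·5.005×10^-18 J = 4.50×10^-17 J.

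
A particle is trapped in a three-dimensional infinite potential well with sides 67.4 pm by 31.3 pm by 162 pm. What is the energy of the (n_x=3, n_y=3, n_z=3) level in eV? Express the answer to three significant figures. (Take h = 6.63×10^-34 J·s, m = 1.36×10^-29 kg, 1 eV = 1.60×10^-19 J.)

For a 3D rectangular well E = (h²/8m)·Σ n_i²/L_i² = (6.63×10^-34)²/(8·1.36×10^-29) · [3²/(67.4 pm)² + 3²/(31.3 pm)² + 3²/(162 pm)²].
Evaluating gives E = 4.650×10^-17 J = 291 eV.

E = 291 eV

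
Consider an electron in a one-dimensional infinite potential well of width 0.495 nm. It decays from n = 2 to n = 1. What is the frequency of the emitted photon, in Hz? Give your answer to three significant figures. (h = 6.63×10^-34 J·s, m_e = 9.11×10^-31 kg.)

f = 1.11×10^15 Hz

E_1 = h²/(8m_eL²) = 2.462×10^-19 J and ΔE = (2² − 1²)E_1 = 7.386×10^-19 J.
f = ΔE/h = 7.386×10^-19/6.63×10^-34 = 1.11×10^15 Hz.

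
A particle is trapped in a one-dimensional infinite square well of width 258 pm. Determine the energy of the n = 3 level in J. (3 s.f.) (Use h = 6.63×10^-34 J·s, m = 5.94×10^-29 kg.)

E_3 = 1.25×10^-19 J

For an infinite well E_n = n²h²/(8mL²), so E_1 = h²/(8mL²) = (6.63×10^-34)²/(8·5.94×10^-29·(2.58×10^-10 m)²) = 1.390×10^-20 J.
Then E_3 = 3²·E_1 = 9·1.390×10^-20 J = 1.25×10^-19 J.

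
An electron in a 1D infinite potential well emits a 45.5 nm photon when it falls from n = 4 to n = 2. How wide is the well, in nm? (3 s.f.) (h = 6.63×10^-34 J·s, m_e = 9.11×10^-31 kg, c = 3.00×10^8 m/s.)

L = 0.407 nm

The photon carries ΔE = hc/λ = 6.63×10^-34·3.00×10^8/4.55×10^-8 m = 4.371×10^-18 J.
Since ΔE = (4² − 2²)E_1, E_1 = 3.643×10^-19 J, and L = h/√(8m_eE_1) = 4.07×10^-10 m = 0.407 nm.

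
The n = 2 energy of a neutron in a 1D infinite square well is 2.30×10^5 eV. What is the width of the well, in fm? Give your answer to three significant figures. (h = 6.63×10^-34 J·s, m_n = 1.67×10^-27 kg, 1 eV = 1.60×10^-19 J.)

L = 59.8 fm

From E_n = n²h²/(8m_nL²), L = n·h/√(8m_nE_n).
E_2 = 2.30×10^5 eV = 3.680×10^-14 J, so L = 2·6.63×10^-34/√(8·1.67×10^-27·3.680×10^-14) = 5.98×10^-14 m = 59.8 fm.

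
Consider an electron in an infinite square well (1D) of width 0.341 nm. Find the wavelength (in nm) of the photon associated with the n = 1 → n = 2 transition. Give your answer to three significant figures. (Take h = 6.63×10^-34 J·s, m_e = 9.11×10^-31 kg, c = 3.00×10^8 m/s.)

λ = 128 nm

E_1 = h²/(8m_eL²) = 5.187×10^-19 J, so ΔE = (2² − 1²)E_1 = 1.556×10^-18 J.
λ = hc/ΔE = (6.63×10^-34·3.00×10^8)/1.556×10^-18 = 1.28×10^-7 m = 128 nm.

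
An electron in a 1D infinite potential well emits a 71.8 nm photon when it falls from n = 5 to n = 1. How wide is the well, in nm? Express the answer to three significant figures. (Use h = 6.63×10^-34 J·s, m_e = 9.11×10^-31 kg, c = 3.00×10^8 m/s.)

The photon carries ΔE = hc/λ = 6.63×10^-34·3.00×10^8/7.18×10^-8 m = 2.770×10^-18 J.
Since ΔE = (5² − 1²)E_1, E_1 = 1.154×10^-19 J, and L = h/√(8m_eE_1) = 7.23×10^-10 m = 0.723 nm.

L = 0.723 nm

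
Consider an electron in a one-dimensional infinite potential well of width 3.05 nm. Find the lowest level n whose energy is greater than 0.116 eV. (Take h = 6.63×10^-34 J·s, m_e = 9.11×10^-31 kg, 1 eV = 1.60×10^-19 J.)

n = 2

E_1 = h²/(8m_eL²) = 6.484×10^-21 J = 0.04053 eV.
Need n² > 0.116/0.04053 = 2.862, i.e. n > 1.692.
The smallest integer satisfying this is n = 2.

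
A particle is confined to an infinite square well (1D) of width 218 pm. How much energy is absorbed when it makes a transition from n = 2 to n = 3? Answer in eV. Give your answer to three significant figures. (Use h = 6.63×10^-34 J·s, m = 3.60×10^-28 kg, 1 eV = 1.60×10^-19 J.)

E_1 = h²/(8mL²) = 3.212×10^-21 J.
|ΔE| = |2² − 3²|·E_1 = 5·3.212×10^-21 J = 1.606×10^-20 J = 0.100 eV.

|ΔE| = 0.100 eV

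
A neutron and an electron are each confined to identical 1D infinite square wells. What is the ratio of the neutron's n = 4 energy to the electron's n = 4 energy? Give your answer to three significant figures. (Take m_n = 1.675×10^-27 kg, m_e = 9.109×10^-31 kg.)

E_n ∝ 1/m at fixed n and L, so the ratio is m_e/m_n = 9.109×10^-31/1.675×10^-27 = 5.44×10^-4.

5.44×10^-4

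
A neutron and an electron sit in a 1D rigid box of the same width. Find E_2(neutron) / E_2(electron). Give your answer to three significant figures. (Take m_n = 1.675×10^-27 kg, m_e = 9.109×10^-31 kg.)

5.44×10^-4

E_n ∝ 1/m at fixed n and L, so the ratio is m_e/m_n = 9.109×10^-31/1.675×10^-27 = 5.44×10^-4.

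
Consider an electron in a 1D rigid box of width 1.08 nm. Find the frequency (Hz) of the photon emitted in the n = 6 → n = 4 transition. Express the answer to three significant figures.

E_1 = h²/(8m_eL²) = 5.165×10^-20 J and ΔE = (6² − 4²)E_1 = 1.033×10^-18 J.
f = ΔE/h = 1.033×10^-18/6.626×10^-34 = 1.56×10^15 Hz.

f = 1.56×10^15 Hz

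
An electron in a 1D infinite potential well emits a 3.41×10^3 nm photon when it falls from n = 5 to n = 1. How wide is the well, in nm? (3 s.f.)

The photon carries ΔE = hc/λ = 6.626×10^-34·2.998×10^8/3.41×10^-6 m = 5.825×10^-20 J.
Since ΔE = (5² − 1²)E_1, E_1 = 2.427×10^-21 J, and L = h/√(8m_eE_1) = 4.98×10^-9 m = 4.98 nm.

L = 4.98 nm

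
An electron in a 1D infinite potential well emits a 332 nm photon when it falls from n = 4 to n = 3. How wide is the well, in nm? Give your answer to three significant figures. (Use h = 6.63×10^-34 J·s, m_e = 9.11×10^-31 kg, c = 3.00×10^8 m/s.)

The photon carries ΔE = hc/λ = 6.63×10^-34·3.00×10^8/3.32×10^-7 m = 5.991×10^-19 J.
Since ΔE = (4² − 3²)E_1, E_1 = 8.559×10^-20 J, and L = h/√(8m_eE_1) = 8.39×10^-10 m = 0.839 nm.

L = 0.839 nm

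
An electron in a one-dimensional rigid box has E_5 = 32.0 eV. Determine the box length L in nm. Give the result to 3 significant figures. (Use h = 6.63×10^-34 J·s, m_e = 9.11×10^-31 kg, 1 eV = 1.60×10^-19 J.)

From E_n = n²h²/(8m_eL²), L = n·h/√(8m_eE_n).
E_5 = 32.0 eV = 5.120×10^-18 J, so L = 5·6.63×10^-34/√(8·9.11×10^-31·5.120×10^-18) = 5.43×10^-10 m = 0.543 nm.

L = 0.543 nm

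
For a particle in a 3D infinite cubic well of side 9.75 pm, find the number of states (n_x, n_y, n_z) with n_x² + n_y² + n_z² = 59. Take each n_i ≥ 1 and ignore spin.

degeneracy = 9

The level has n_x² + n_y² + n_z² = 59. The ordered positive-integer solutions are (1, 3, 7), (1, 7, 3), (3, 1, 7), (3, 5, 5), (3, 7, 1), (5, 3, 5), (5, 5, 3), (7, 1, 3), (7, 3, 1).
That gives 9 states.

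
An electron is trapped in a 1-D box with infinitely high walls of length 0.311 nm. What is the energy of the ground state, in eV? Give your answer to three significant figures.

E_1 = 3.89 eV

For an infinite well E_n = n²h²/(8m_eL²), so E_1 = h²/(8m_eL²) = (6.626×10^-34)²/(8·9.109×10^-31·(3.11×10^-10 m)²) = 6.229×10^-19 J.
Converting, E_1 = 6.229×10^-19 J / (1.602×10^-19 J/eV) = 3.89 eV.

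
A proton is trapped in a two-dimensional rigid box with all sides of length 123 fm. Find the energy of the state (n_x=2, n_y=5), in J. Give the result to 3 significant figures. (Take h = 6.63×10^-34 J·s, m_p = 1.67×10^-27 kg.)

For a 2D rectangular well E = (h²/8m_p)·Σ n_i²/L_i² = (6.63×10^-34)²/(8·1.67×10^-27) · [2²/(123 fm)² + 5²/(123 fm)²].
Evaluating gives E = 6.31×10^-14 J.

E = 6.31×10^-14 J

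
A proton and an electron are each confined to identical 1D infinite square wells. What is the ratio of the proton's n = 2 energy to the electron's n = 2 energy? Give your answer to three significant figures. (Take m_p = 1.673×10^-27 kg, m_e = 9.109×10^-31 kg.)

5.44×10^-4

E_n ∝ 1/m at fixed n and L, so the ratio is m_e/m_p = 9.109×10^-31/1.673×10^-27 = 5.44×10^-4.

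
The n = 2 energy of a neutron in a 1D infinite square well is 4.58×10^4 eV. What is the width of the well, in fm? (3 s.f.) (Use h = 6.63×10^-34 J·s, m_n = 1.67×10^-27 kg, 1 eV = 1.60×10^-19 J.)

From E_n = n²h²/(8m_nL²), L = n·h/√(8m_nE_n).
E_2 = 4.58×10^4 eV = 7.328×10^-15 J, so L = 2·6.63×10^-34/√(8·1.67×10^-27·7.328×10^-15) = 1.34×10^-13 m = 134 fm.

L = 134 fm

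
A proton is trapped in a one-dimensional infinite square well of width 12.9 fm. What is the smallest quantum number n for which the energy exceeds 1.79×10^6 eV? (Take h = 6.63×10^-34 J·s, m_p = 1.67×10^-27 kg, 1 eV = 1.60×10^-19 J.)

n = 2

E_1 = h²/(8m_pL²) = 1.977×10^-13 J = 1.236×10^6 eV.
Need n² > 1.79×10^6/1.236×10^6 = 1.448, i.e. n > 1.203.
The smallest integer satisfying this is n = 2.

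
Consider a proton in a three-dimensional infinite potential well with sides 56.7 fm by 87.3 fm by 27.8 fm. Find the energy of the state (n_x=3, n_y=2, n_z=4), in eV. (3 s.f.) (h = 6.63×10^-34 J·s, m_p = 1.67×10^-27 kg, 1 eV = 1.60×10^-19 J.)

For a 3D rectangular well E = (h²/8m_p)·Σ n_i²/L_i² = (6.63×10^-34)²/(8·1.67×10^-27) · [3²/(56.7 fm)² + 2²/(87.3 fm)² + 4²/(27.8 fm)²].
Evaluating gives E = 7.905×10^-13 J = 4.94×10^6 eV.

E = 4.94×10^6 eV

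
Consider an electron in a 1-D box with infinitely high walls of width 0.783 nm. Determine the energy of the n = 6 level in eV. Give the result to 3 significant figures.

E_6 = 22.1 eV

For an infinite well E_n = n²h²/(8m_eL²), so E_1 = h²/(8m_eL²) = (6.626×10^-34)²/(8·9.109×10^-31·(7.83×10^-10 m)²) = 9.827×10^-20 J.
Then E_6 = 6²·E_1 = 36·9.827×10^-20 J = 3.538×10^-18 J.
Converting, E_6 = 3.538×10^-18 J / (1.602×10^-19 J/eV) = 22.1 eV.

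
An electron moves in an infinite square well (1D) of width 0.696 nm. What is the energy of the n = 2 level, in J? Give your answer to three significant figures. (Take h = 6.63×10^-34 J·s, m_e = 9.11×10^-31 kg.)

E_2 = 4.98×10^-19 J

For an infinite well E_n = n²h²/(8m_eL²), so E_1 = h²/(8m_eL²) = (6.63×10^-34)²/(8·9.11×10^-31·(6.96×10^-10 m)²) = 1.245×10^-19 J.
Then E_2 = 2²·E_1 = 4·1.245×10^-19 J = 4.98×10^-19 J.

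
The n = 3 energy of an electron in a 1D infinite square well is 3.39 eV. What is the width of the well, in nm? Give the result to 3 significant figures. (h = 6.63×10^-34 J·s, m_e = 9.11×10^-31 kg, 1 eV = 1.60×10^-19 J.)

L = 1.00 nm

From E_n = n²h²/(8m_eL²), L = n·h/√(8m_eE_n).
E_3 = 3.39 eV = 5.424×10^-19 J, so L = 3·6.63×10^-34/√(8·9.11×10^-31·5.424×10^-19) = 1.00×10^-9 m = 1.00 nm.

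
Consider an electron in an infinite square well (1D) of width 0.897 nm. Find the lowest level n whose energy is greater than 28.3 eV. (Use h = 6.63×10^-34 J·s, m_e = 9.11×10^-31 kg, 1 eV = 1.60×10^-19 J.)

E_1 = h²/(8m_eL²) = 7.496×10^-20 J = 0.4685 eV.
Need n² > 28.3/0.4685 = 60.41, i.e. n > 7.772.
The smallest integer satisfying this is n = 8.

n = 8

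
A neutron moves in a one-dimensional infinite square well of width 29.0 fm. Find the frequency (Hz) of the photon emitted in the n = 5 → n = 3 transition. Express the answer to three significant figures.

f = 9.41×10^20 Hz

E_1 = h²/(8m_nL²) = 3.896×10^-14 J and ΔE = (5² − 3²)E_1 = 6.234×10^-13 J.
f = ΔE/h = 6.234×10^-13/6.626×10^-34 = 9.41×10^20 Hz.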